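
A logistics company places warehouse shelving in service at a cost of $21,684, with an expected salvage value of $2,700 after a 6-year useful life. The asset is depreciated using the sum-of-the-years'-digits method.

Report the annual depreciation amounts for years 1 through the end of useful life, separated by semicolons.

$5,424; $4,520; $3,616; $2,712; $1,808; $904

Depreciable base = $21,684 − $2,700 = $18,984.
Sum of the years' digits = 6+5+4+3+2+1 = 21.
Year 1: $18,984 × 6/21 = $5,424. Book value $16,260.
Year 2: $18,984 × 5/21 = $4,520. Book value $11,740.
Year 3: $18,984 × 4/21 = $3,616. Book value $8,124.
Year 4: $18,984 × 3/21 = $2,712. Book value $5,412.
Year 5: $18,984 × 2/21 = $1,808. Book value $3,604.
Year 6: $18,984 × 1/21 = $904. Book value $2,700.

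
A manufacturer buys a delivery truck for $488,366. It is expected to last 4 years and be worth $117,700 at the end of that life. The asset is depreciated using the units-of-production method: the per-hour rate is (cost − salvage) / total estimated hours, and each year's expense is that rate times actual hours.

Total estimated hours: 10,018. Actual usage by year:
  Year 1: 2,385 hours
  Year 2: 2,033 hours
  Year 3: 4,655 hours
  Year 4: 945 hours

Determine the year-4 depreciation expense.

Depreciable base = $488,366 − $117,700 = $370,666.
Rate = $370,666 / 10,018 hours = $37 per hour.
Year 1: 2,385 × $37 = $88,245. Book value $400,121.
Year 2: 2,033 × $37 = $75,221. Book value $324,900.
Year 3: 4,655 × $37 = $172,235. Book value $152,665.
Year 4: 945 × $37 = $34,965. Book value $117,700.

$34,965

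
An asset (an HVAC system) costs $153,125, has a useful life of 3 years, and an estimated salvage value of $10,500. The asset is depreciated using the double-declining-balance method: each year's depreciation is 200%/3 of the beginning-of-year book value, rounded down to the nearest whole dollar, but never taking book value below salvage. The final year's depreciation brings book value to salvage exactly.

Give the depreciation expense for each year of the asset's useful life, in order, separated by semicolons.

$102,083; $34,028; $6,514

Depreciable base = $153,125 − $10,500 = $142,625.
Year 1: ⌊$153,125 × 200%/3⌋ = $102,083. Book value $51,042.
Year 2: ⌊$51,042 × 200%/3⌋ = $34,028. Book value $17,014.
Year 3 (final): $17,014 − $10,500 = $6,514. Book value $10,500.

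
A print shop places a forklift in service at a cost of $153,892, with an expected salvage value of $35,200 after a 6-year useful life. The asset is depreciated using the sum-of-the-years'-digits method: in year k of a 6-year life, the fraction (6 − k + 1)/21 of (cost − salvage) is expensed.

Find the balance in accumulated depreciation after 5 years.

$113,040

Depreciable base = $153,892 − $35,200 = $118,692.
Sum of the years' digits = 6+5+4+3+2+1 = 21.
Year 1: $118,692 × 6/21 = $33,912. Book value $119,980.
Year 2: $118,692 × 5/21 = $28,260. Book value $91,720.
Year 3: $118,692 × 4/21 = $22,608. Book value $69,112.
Year 4: $118,692 × 3/21 = $16,956. Book value $52,156.
Year 5: $118,692 × 2/21 = $11,304. Book value $40,852.
Accumulated through year 5 = $153,892 − $40,852 = $113,040.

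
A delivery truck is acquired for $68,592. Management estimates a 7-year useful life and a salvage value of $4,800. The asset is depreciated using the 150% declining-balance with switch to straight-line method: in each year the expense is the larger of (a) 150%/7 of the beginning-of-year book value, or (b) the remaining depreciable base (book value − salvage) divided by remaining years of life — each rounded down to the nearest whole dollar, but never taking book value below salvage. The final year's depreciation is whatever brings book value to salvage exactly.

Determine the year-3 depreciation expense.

$9,074

Depreciable base = $68,592 − $4,800 = $63,792.
Year 1: DB = ⌊$68,592 × 150%/7⌋ = $14,698; SL = ⌊$63,792/7⌋ = $9,113 → take DB $14,698. Book value $53,894.
Year 2: DB = ⌊$53,894 × 150%/7⌋ = $11,548; SL = ⌊$49,094/6⌋ = $8,182 → take DB $11,548. Book value $42,346.
Year 3: DB = ⌊$42,346 × 150%/7⌋ = $9,074; SL = ⌊$37,546/5⌋ = $7,509 → take DB $9,074. Book value $33,272.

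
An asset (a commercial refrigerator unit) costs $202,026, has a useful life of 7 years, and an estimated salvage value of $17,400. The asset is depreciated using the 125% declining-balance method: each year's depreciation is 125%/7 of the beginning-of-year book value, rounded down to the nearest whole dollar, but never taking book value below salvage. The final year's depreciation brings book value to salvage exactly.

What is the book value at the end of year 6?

Depreciable base = $202,026 − $17,400 = $184,626.
Year 1: ⌊$202,026 × 125%/7⌋ = $36,076. Book value $165,950.
Year 2: ⌊$165,950 × 125%/7⌋ = $29,633. Book value $136,317.
Year 3: ⌊$136,317 × 125%/7⌋ = $24,342. Book value $111,975.
Year 4: ⌊$111,975 × 125%/7⌋ = $19,995. Book value $91,980.
Year 5: ⌊$91,980 × 125%/7⌋ = $16,425. Book value $75,555.
Year 6: ⌊$75,555 × 125%/7⌋ = $13,491. Book value $62,064.

$62,064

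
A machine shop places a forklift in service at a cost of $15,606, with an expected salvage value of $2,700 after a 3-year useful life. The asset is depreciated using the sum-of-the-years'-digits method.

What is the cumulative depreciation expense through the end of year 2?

$10,755

Depreciable base = $15,606 − $2,700 = $12,906.
Sum of the years' digits = 3+2+1 = 6.
Year 1: $12,906 × 3/6 = $6,453. Book value $9,153.
Year 2: $12,906 × 2/6 = $4,302. Book value $4,851.
Accumulated through year 2 = $15,606 − $4,851 = $10,755.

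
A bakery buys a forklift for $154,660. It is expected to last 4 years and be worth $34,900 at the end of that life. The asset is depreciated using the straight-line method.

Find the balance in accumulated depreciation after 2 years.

Depreciable base = $154,660 − $34,900 = $119,760.
Annual expense = $119,760 / 4 = $29,940.
End of year 1: book value $124,720.
End of year 2: book value $94,780.
Accumulated through year 2 = $154,660 − $94,780 = $59,880.

$59,880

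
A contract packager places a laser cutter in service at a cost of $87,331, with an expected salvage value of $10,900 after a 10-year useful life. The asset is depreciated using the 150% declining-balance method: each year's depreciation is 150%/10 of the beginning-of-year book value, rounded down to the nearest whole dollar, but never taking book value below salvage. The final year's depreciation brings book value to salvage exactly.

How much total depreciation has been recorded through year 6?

Depreciable base = $87,331 − $10,900 = $76,431.
Year 1: ⌊$87,331 × 150%/10⌋ = $13,099. Book value $74,232.
Year 2: ⌊$74,232 × 150%/10⌋ = $11,134. Book value $63,098.
Year 3: ⌊$63,098 × 150%/10⌋ = $9,464. Book value $53,634.
Year 4: ⌊$53,634 × 150%/10⌋ = $8,045. Book value $45,589.
Year 5: ⌊$45,589 × 150%/10⌋ = $6,838. Book value $38,751.
Year 6: ⌊$38,751 × 150%/10⌋ = $5,812. Book value $32,939.
Accumulated through year 6 = $87,331 − $32,939 = $54,392.

$54,392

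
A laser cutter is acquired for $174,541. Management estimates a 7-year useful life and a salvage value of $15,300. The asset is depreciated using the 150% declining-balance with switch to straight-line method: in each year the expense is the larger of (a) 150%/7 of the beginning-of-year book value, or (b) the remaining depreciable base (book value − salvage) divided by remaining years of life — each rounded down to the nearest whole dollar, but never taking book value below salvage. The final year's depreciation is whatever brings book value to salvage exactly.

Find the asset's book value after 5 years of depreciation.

Depreciable base = $174,541 − $15,300 = $159,241.
Year 1: DB = ⌊$174,541 × 150%/7⌋ = $37,401; SL = ⌊$159,241/7⌋ = $22,748 → take DB $37,401. Book value $137,140.
Year 2: DB = ⌊$137,140 × 150%/7⌋ = $29,387; SL = ⌊$121,840/6⌋ = $20,306 → take DB $29,387. Book value $107,753.
Year 3: DB = ⌊$107,753 × 150%/7⌋ = $23,089; SL = ⌊$92,453/5⌋ = $18,490 → take DB $23,089. Book value $84,664.
Year 4: DB = ⌊$84,664 × 150%/7⌋ = $18,142; SL = ⌊$69,364/4⌋ = $17,341 → take DB $18,142. Book value $66,522.
Year 5: DB = ⌊$66,522 × 150%/7⌋ = $14,254; SL = ⌊$51,222/3⌋ = $17,074 → take SL $17,074. Book value $49,448.

$49,448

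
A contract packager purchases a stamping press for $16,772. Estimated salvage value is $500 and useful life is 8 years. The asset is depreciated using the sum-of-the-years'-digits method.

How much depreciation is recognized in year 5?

Depreciable base = $16,772 − $500 = $16,272.
Sum of the years' digits = 8+7+6+5+4+3+2+1 = 36.
Year 1: $16,272 × 8/36 = $3,616. Book value $13,156.
Year 2: $16,272 × 7/36 = $3,164. Book value $9,992.
Year 3: $16,272 × 6/36 = $2,712. Book value $7,280.
Year 4: $16,272 × 5/36 = $2,260. Book value $5,020.
Year 5: $16,272 × 4/36 = $1,808. Book value $3,212.

$1,808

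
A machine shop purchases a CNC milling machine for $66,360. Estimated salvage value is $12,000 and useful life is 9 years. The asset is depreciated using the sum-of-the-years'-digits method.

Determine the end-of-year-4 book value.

$30,120

Depreciable base = $66,360 − $12,000 = $54,360.
Sum of the years' digits = 9+8+7+6+5+4+3+2+1 = 45.
Year 1: $54,360 × 9/45 = $10,872. Book value $55,488.
Year 2: $54,360 × 8/45 = $9,664. Book value $45,824.
Year 3: $54,360 × 7/45 = $8,456. Book value $37,368.
Year 4: $54,360 × 6/45 = $7,248. Book value $30,120.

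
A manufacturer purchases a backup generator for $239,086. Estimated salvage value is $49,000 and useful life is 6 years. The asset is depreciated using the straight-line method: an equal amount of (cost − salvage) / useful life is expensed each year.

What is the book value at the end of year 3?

Depreciable base = $239,086 − $49,000 = $190,086.
Annual expense = $190,086 / 6 = $31,681.
End of year 1: book value $207,405.
End of year 2: book value $175,724.
End of year 3: book value $144,043.

$144,043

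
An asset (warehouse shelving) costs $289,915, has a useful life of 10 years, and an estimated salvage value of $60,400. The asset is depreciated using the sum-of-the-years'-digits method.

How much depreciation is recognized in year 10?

Depreciable base = $289,915 − $60,400 = $229,515.
Sum of the years' digits = 10+9+8+7+6+5+4+3+2+1 = 55.
Year 1: $229,515 × 10/55 = $41,730. Book value $248,185.
Year 2: $229,515 × 9/55 = $37,557. Book value $210,628.
Year 3: $229,515 × 8/55 = $33,384. Book value $177,244.
Year 4: $229,515 × 7/55 = $29,211. Book value $148,033.
Year 5: $229,515 × 6/55 = $25,038. Book value $122,995.
Year 6: $229,515 × 5/55 = $20,865. Book value $102,130.
Year 7: $229,515 × 4/55 = $16,692. Book value $85,438.
Year 8: $229,515 × 3/55 = $12,519. Book value $72,919.
Year 9: $229,515 × 2/55 = $8,346. Book value $64,573.
Year 10: $229,515 × 1/55 = $4,173. Book value $60,400.

$4,173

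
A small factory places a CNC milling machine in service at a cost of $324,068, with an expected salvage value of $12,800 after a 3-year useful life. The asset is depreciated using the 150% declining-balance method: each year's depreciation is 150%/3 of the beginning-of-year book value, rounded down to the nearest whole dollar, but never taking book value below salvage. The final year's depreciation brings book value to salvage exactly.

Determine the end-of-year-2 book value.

$81,017

Depreciable base = $324,068 − $12,800 = $311,268.
Year 1: ⌊$324,068 × 150%/3⌋ = $162,034. Book value $162,034.
Year 2: ⌊$162,034 × 150%/3⌋ = $81,017. Book value $81,017.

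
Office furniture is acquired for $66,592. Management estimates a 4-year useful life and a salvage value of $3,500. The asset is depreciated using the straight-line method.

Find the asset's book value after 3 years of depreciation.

Depreciable base = $66,592 − $3,500 = $63,092.
Annual expense = $63,092 / 4 = $15,773.
End of year 1: book value $50,819.
End of year 2: book value $35,046.
End of year 3: book value $19,273.

$19,273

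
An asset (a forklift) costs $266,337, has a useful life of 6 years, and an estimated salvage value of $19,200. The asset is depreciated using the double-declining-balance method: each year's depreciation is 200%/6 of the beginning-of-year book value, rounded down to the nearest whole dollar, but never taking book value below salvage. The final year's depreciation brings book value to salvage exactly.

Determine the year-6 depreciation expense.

Depreciable base = $266,337 − $19,200 = $247,137.
Year 1: ⌊$266,337 × 200%/6⌋ = $88,779. Book value $177,558.
Year 2: ⌊$177,558 × 200%/6⌋ = $59,186. Book value $118,372.
Year 3: ⌊$118,372 × 200%/6⌋ = $39,457. Book value $78,915.
Year 4: ⌊$78,915 × 200%/6⌋ = $26,305. Book value $52,610.
Year 5: ⌊$52,610 × 200%/6⌋ = $17,536. Book value $35,074.
Year 6 (final): $35,074 − $19,200 = $15,874. Book value $19,200.

$15,874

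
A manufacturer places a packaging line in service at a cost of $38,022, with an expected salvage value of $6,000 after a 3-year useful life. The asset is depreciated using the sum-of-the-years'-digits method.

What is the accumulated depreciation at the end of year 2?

Depreciable base = $38,022 − $6,000 = $32,022.
Sum of the years' digits = 3+2+1 = 6.
Year 1: $32,022 × 3/6 = $16,011. Book value $22,011.
Year 2: $32,022 × 2/6 = $10,674. Book value $11,337.
Accumulated through year 2 = $38,022 − $11,337 = $26,685.

$26,685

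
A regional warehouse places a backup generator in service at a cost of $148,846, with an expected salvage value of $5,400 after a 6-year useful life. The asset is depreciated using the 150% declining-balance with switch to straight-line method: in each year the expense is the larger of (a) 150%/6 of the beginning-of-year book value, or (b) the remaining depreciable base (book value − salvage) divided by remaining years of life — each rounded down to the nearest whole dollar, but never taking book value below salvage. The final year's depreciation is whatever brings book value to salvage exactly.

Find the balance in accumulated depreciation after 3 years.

Depreciable base = $148,846 − $5,400 = $143,446.
Year 1: DB = ⌊$148,846 × 150%/6⌋ = $37,211; SL = ⌊$143,446/6⌋ = $23,907 → take DB $37,211. Book value $111,635.
Year 2: DB = ⌊$111,635 × 150%/6⌋ = $27,908; SL = ⌊$106,235/5⌋ = $21,247 → take DB $27,908. Book value $83,727.
Year 3: DB = ⌊$83,727 × 150%/6⌋ = $20,931; SL = ⌊$78,327/4⌋ = $19,581 → take DB $20,931. Book value $62,796.
Accumulated through year 3 = $148,846 − $62,796 = $86,050.

$86,050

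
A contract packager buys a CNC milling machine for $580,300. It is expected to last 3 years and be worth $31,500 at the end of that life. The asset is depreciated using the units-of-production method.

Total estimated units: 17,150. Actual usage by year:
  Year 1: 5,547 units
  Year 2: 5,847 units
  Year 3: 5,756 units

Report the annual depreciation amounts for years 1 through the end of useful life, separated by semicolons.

Depreciable base = $580,300 − $31,500 = $548,800.
Rate = $548,800 / 17,150 units = $32 per unit.
Year 1: 5,547 × $32 = $177,504. Book value $402,796.
Year 2: 5,847 × $32 = $187,104. Book value $215,692.
Year 3: 5,756 × $32 = $184,192. Book value $31,500.

$177,504; $187,104; $184,192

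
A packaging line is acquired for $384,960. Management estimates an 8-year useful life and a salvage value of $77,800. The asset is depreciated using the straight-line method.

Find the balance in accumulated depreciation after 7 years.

Depreciable base = $384,960 − $77,800 = $307,160.
Annual expense = $307,160 / 8 = $38,395.
End of year 1: book value $346,565.
End of year 2: book value $308,170.
End of year 3: book value $269,775.
End of year 4: book value $231,380.
End of year 5: book value $192,985.
End of year 6: book value $154,590.
End of year 7: book value $116,195.
Accumulated through year 7 = $384,960 − $116,195 = $268,765.

$268,765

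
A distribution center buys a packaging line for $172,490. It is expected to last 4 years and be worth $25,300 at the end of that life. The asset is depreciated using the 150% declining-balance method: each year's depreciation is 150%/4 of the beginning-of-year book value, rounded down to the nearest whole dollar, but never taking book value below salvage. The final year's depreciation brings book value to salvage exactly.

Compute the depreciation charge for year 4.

Depreciable base = $172,490 − $25,300 = $147,190.
Year 1: ⌊$172,490 × 150%/4⌋ = $64,683. Book value $107,807.
Year 2: ⌊$107,807 × 150%/4⌋ = $40,427. Book value $67,380.
Year 3: ⌊$67,380 × 150%/4⌋ = $25,267. Book value $42,113.
Year 4 (final): $42,113 − $25,300 = $16,813. Book value $25,300.

$16,813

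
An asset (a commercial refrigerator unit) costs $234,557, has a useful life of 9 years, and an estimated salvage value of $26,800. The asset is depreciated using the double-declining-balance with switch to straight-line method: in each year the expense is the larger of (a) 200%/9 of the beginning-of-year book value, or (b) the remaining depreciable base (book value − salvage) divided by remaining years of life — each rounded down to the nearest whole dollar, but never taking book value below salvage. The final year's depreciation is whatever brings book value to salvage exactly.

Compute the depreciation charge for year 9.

Depreciable base = $234,557 − $26,800 = $207,757.
Year 1: DB = ⌊$234,557 × 200%/9⌋ = $52,123; SL = ⌊$207,757/9⌋ = $23,084 → take DB $52,123. Book value $182,434.
Year 2: DB = ⌊$182,434 × 200%/9⌋ = $40,540; SL = ⌊$155,634/8⌋ = $19,454 → take DB $40,540. Book value $141,894.
Year 3: DB = ⌊$141,894 × 200%/9⌋ = $31,532; SL = ⌊$115,094/7⌋ = $16,442 → take DB $31,532. Book value $110,362.
Year 4: DB = ⌊$110,362 × 200%/9⌋ = $24,524; SL = ⌊$83,562/6⌋ = $13,927 → take DB $24,524. Book value $85,838.
Year 5: DB = ⌊$85,838 × 200%/9⌋ = $19,075; SL = ⌊$59,038/5⌋ = $11,807 → take DB $19,075. Book value $66,763.
Year 6: DB = ⌊$66,763 × 200%/9⌋ = $14,836; SL = ⌊$39,963/4⌋ = $9,990 → take DB $14,836. Book value $51,927.
Year 7: DB = ⌊$51,927 × 200%/9⌋ = $11,539; SL = ⌊$25,127/3⌋ = $8,375 → take DB $11,539. Book value $40,388.
Year 8: DB = ⌊$40,388 × 200%/9⌋ = $8,975; SL = ⌊$13,588/2⌋ = $6,794 → take DB $8,975. Book value $31,413.
Year 9 (final): $31,413 − $26,800 = $4,613. Book value $26,800.

$4,613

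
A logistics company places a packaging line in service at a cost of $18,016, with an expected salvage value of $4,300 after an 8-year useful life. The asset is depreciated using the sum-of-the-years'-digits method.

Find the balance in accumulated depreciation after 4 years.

Depreciable base = $18,016 − $4,300 = $13,716.
Sum of the years' digits = 8+7+6+5+4+3+2+1 = 36.
Year 1: $13,716 × 8/36 = $3,048. Book value $14,968.
Year 2: $13,716 × 7/36 = $2,667. Book value $12,301.
Year 3: $13,716 × 6/36 = $2,286. Book value $10,015.
Year 4: $13,716 × 5/36 = $1,905. Book value $8,110.
Accumulated through year 4 = $18,016 − $8,110 = $9,906.

$9,906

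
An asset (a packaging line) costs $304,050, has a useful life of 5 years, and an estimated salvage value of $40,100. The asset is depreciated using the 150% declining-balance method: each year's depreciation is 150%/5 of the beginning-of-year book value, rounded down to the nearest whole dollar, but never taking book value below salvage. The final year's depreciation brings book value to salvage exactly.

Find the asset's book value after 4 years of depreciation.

$73,003

Depreciable base = $304,050 − $40,100 = $263,950.
Year 1: ⌊$304,050 × 150%/5⌋ = $91,215. Book value $212,835.
Year 2: ⌊$212,835 × 150%/5⌋ = $63,850. Book value $148,985.
Year 3: ⌊$148,985 × 150%/5⌋ = $44,695. Book value $104,290.
Year 4: ⌊$104,290 × 150%/5⌋ = $31,287. Book value $73,003.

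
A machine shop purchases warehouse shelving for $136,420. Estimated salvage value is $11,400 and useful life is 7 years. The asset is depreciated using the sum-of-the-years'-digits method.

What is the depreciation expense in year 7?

$4,465

Depreciable base = $136,420 − $11,400 = $125,020.
Sum of the years' digits = 7+6+5+4+3+2+1 = 28.
Year 1: $125,020 × 7/28 = $31,255. Book value $105,165.
Year 2: $125,020 × 6/28 = $26,790. Book value $78,375.
Year 3: $125,020 × 5/28 = $22,325. Book value $56,050.
Year 4: $125,020 × 4/28 = $17,860. Book value $38,190.
Year 5: $125,020 × 3/28 = $13,395. Book value $24,795.
Year 6: $125,020 × 2/28 = $8,930. Book value $15,865.
Year 7: $125,020 × 1/28 = $4,465. Book value $11,400.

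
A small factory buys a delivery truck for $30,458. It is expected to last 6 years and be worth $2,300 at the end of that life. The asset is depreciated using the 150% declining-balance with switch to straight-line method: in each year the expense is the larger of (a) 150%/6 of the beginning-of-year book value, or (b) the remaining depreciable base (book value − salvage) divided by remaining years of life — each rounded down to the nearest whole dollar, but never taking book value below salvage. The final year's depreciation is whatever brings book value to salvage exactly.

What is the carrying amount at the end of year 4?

$9,334

Depreciable base = $30,458 − $2,300 = $28,158.
Year 1: DB = ⌊$30,458 × 150%/6⌋ = $7,614; SL = ⌊$28,158/6⌋ = $4,693 → take DB $7,614. Book value $22,844.
Year 2: DB = ⌊$22,844 × 150%/6⌋ = $5,711; SL = ⌊$20,544/5⌋ = $4,108 → take DB $5,711. Book value $17,133.
Year 3: DB = ⌊$17,133 × 150%/6⌋ = $4,283; SL = ⌊$14,833/4⌋ = $3,708 → take DB $4,283. Book value $12,850.
Year 4: DB = ⌊$12,850 × 150%/6⌋ = $3,212; SL = ⌊$10,550/3⌋ = $3,516 → take SL $3,516. Book value $9,334.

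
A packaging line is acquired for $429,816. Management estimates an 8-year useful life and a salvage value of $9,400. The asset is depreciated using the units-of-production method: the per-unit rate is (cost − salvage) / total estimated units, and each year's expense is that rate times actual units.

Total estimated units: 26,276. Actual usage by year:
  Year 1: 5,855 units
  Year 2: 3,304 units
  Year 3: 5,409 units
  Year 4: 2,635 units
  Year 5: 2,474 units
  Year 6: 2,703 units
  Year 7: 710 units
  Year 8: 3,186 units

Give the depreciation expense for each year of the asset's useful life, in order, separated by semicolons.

$93,680; $52,864; $86,544; $42,160; $39,584; $43,248; $11,360; $50,976

Depreciable base = $429,816 − $9,400 = $420,416.
Rate = $420,416 / 26,276 units = $16 per unit.
Year 1: 5,855 × $16 = $93,680. Book value $336,136.
Year 2: 3,304 × $16 = $52,864. Book value $283,272.
Year 3: 5,409 × $16 = $86,544. Book value $196,728.
Year 4: 2,635 × $16 = $42,160. Book value $154,568.
Year 5: 2,474 × $16 = $39,584. Book value $114,984.
Year 6: 2,703 × $16 = $43,248. Book value $71,736.
Year 7: 710 × $16 = $11,360. Book value $60,376.
Year 8: 3,186 × $16 = $50,976. Book value $9,400.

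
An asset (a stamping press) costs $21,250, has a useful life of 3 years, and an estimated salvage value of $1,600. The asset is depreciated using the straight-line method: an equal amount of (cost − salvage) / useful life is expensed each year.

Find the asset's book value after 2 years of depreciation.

$8,150

Depreciable base = $21,250 − $1,600 = $19,650.
Annual expense = $19,650 / 3 = $6,550.
End of year 1: book value $14,700.
End of year 2: book value $8,150.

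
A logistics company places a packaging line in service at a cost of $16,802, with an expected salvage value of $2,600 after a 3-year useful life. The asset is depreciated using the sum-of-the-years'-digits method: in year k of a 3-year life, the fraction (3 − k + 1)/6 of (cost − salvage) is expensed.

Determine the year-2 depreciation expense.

$4,734

Depreciable base = $16,802 − $2,600 = $14,202.
Sum of the years' digits = 3+2+1 = 6.
Year 1: $14,202 × 3/6 = $7,101. Book value $9,701.
Year 2: $14,202 × 2/6 = $4,734. Book value $4,967.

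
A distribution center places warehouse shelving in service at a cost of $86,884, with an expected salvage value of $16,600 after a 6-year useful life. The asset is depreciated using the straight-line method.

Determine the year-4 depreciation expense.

Depreciable base = $86,884 − $16,600 = $70,284.
Annual expense = $70,284 / 6 = $11,714.

$11,714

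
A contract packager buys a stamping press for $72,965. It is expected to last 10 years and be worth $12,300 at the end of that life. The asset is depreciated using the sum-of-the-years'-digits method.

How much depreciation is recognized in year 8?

$3,309

Depreciable base = $72,965 − $12,300 = $60,665.
Sum of the years' digits = 10+9+8+7+6+5+4+3+2+1 = 55.
Year 1: $60,665 × 10/55 = $11,030. Book value $61,935.
Year 2: $60,665 × 9/55 = $9,927. Book value $52,008.
Year 3: $60,665 × 8/55 = $8,824. Book value $43,184.
Year 4: $60,665 × 7/55 = $7,721. Book value $35,463.
Year 5: $60,665 × 6/55 = $6,618. Book value $28,845.
Year 6: $60,665 × 5/55 = $5,515. Book value $23,330.
Year 7: $60,665 × 4/55 = $4,412. Book value $18,918.
Year 8: $60,665 × 3/55 = $3,309. Book value $15,609.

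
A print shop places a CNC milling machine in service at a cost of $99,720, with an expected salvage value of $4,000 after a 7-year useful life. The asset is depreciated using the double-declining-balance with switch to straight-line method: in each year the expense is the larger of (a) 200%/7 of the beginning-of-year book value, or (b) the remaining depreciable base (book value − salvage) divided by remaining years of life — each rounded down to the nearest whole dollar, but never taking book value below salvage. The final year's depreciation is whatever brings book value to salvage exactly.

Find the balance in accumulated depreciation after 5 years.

$81,177

Depreciable base = $99,720 − $4,000 = $95,720.
Year 1: DB = ⌊$99,720 × 200%/7⌋ = $28,491; SL = ⌊$95,720/7⌋ = $13,674 → take DB $28,491. Book value $71,229.
Year 2: DB = ⌊$71,229 × 200%/7⌋ = $20,351; SL = ⌊$67,229/6⌋ = $11,204 → take DB $20,351. Book value $50,878.
Year 3: DB = ⌊$50,878 × 200%/7⌋ = $14,536; SL = ⌊$46,878/5⌋ = $9,375 → take DB $14,536. Book value $36,342.
Year 4: DB = ⌊$36,342 × 200%/7⌋ = $10,383; SL = ⌊$32,342/4⌋ = $8,085 → take DB $10,383. Book value $25,959.
Year 5: DB = ⌊$25,959 × 200%/7⌋ = $7,416; SL = ⌊$21,959/3⌋ = $7,319 → take DB $7,416. Book value $18,543.
Accumulated through year 5 = $99,720 − $18,543 = $81,177.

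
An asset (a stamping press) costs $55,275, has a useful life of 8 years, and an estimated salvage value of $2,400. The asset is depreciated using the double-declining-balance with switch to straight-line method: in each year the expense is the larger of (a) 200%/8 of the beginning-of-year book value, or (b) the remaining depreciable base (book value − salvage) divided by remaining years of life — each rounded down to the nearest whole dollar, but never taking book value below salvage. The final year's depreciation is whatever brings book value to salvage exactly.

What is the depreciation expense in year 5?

Depreciable base = $55,275 − $2,400 = $52,875.
Year 1: DB = ⌊$55,275 × 200%/8⌋ = $13,818; SL = ⌊$52,875/8⌋ = $6,609 → take DB $13,818. Book value $41,457.
Year 2: DB = ⌊$41,457 × 200%/8⌋ = $10,364; SL = ⌊$39,057/7⌋ = $5,579 → take DB $10,364. Book value $31,093.
Year 3: DB = ⌊$31,093 × 200%/8⌋ = $7,773; SL = ⌊$28,693/6⌋ = $4,782 → take DB $7,773. Book value $23,320.
Year 4: DB = ⌊$23,320 × 200%/8⌋ = $5,830; SL = ⌊$20,920/5⌋ = $4,184 → take DB $5,830. Book value $17,490.
Year 5: DB = ⌊$17,490 × 200%/8⌋ = $4,372; SL = ⌊$15,090/4⌋ = $3,772 → take DB $4,372. Book value $13,118.

$4,372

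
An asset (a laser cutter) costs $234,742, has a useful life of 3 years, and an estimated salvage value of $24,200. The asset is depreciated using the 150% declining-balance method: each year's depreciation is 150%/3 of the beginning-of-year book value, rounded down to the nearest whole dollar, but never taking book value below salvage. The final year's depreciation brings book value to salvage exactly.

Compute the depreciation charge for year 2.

$58,685

Depreciable base = $234,742 − $24,200 = $210,542.
Year 1: ⌊$234,742 × 150%/3⌋ = $117,371. Book value $117,371.
Year 2: ⌊$117,371 × 150%/3⌋ = $58,685. Book value $58,686.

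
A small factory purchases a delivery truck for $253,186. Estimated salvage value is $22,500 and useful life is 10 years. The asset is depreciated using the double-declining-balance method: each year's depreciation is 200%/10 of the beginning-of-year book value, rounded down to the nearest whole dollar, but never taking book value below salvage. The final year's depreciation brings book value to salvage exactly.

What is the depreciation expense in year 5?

Depreciable base = $253,186 − $22,500 = $230,686.
Year 1: ⌊$253,186 × 200%/10⌋ = $50,637. Book value $202,549.
Year 2: ⌊$202,549 × 200%/10⌋ = $40,509. Book value $162,040.
Year 3: ⌊$162,040 × 200%/10⌋ = $32,408. Book value $129,632.
Year 4: ⌊$129,632 × 200%/10⌋ = $25,926. Book value $103,706.
Year 5: ⌊$103,706 × 200%/10⌋ = $20,741. Book value $82,965.

$20,741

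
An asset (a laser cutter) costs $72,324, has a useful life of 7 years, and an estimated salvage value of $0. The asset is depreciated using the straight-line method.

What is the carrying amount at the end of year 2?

$51,660

Depreciable base = $72,324 − $0 = $72,324.
Annual expense = $72,324 / 7 = $10,332.
End of year 1: book value $61,992.
End of year 2: book value $51,660.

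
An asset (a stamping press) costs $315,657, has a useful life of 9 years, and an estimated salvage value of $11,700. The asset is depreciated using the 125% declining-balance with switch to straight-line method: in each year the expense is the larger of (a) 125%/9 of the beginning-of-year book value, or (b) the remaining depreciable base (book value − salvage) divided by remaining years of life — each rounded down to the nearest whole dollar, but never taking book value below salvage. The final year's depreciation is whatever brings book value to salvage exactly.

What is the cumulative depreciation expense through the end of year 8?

Depreciable base = $315,657 − $11,700 = $303,957.
Year 1: DB = ⌊$315,657 × 125%/9⌋ = $43,841; SL = ⌊$303,957/9⌋ = $33,773 → take DB $43,841. Book value $271,816.
Year 2: DB = ⌊$271,816 × 125%/9⌋ = $37,752; SL = ⌊$260,116/8⌋ = $32,514 → take DB $37,752. Book value $234,064.
Year 3: DB = ⌊$234,064 × 125%/9⌋ = $32,508; SL = ⌊$222,364/7⌋ = $31,766 → take DB $32,508. Book value $201,556.
Year 4: DB = ⌊$201,556 × 125%/9⌋ = $27,993; SL = ⌊$189,856/6⌋ = $31,642 → take SL $31,642. Book value $169,914.
Year 5: DB = ⌊$169,914 × 125%/9⌋ = $23,599; SL = ⌊$158,214/5⌋ = $31,642 → take SL $31,642. Book value $138,272.
Year 6: DB = ⌊$138,272 × 125%/9⌋ = $19,204; SL = ⌊$126,572/4⌋ = $31,643 → take SL $31,643. Book value $106,629.
Year 7: DB = ⌊$106,629 × 125%/9⌋ = $14,809; SL = ⌊$94,929/3⌋ = $31,643 → take SL $31,643. Book value $74,986.
Year 8: DB = ⌊$74,986 × 125%/9⌋ = $10,414; SL = ⌊$63,286/2⌋ = $31,643 → take SL $31,643. Book value $43,343.
Accumulated through year 8 = $315,657 − $43,343 = $272,314.

$272,314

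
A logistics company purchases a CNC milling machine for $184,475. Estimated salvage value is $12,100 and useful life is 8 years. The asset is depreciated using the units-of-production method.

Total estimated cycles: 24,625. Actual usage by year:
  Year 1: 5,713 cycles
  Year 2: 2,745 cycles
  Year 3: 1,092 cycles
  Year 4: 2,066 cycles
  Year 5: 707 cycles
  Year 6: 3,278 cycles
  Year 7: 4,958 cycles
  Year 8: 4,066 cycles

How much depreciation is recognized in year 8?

$28,462

Depreciable base = $184,475 − $12,100 = $172,375.
Rate = $172,375 / 24,625 cycles = $7 per cycle.
Year 1: 5,713 × $7 = $39,991. Book value $144,484.
Year 2: 2,745 × $7 = $19,215. Book value $125,269.
Year 3: 1,092 × $7 = $7,644. Book value $117,625.
Year 4: 2,066 × $7 = $14,462. Book value $103,163.
Year 5: 707 × $7 = $4,949. Book value $98,214.
Year 6: 3,278 × $7 = $22,946. Book value $75,268.
Year 7: 4,958 × $7 = $34,706. Book value $40,562.
Year 8: 4,066 × $7 = $28,462. Book value $12,100.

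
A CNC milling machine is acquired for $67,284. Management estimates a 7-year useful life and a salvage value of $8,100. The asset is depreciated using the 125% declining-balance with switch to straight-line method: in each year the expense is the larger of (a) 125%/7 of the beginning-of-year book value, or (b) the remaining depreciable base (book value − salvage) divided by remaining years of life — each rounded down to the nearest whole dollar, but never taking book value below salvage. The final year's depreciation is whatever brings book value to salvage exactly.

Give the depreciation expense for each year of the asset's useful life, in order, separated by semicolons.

$12,015; $9,869; $8,107; $7,298; $7,298; $7,298; $7,299

Depreciable base = $67,284 − $8,100 = $59,184.
Year 1: DB = ⌊$67,284 × 125%/7⌋ = $12,015; SL = ⌊$59,184/7⌋ = $8,454 → take DB $12,015. Book value $55,269.
Year 2: DB = ⌊$55,269 × 125%/7⌋ = $9,869; SL = ⌊$47,169/6⌋ = $7,861 → take DB $9,869. Book value $45,400.
Year 3: DB = ⌊$45,400 × 125%/7⌋ = $8,107; SL = ⌊$37,300/5⌋ = $7,460 → take DB $8,107. Book value $37,293.
Year 4: DB = ⌊$37,293 × 125%/7⌋ = $6,659; SL = ⌊$29,193/4⌋ = $7,298 → take SL $7,298. Book value $29,995.
Year 5: DB = ⌊$29,995 × 125%/7⌋ = $5,356; SL = ⌊$21,895/3⌋ = $7,298 → take SL $7,298. Book value $22,697.
Year 6: DB = ⌊$22,697 × 125%/7⌋ = $4,053; SL = ⌊$14,597/2⌋ = $7,298 → take SL $7,298. Book value $15,399.
Year 7 (final): $15,399 − $8,100 = $7,299. Book value $8,100.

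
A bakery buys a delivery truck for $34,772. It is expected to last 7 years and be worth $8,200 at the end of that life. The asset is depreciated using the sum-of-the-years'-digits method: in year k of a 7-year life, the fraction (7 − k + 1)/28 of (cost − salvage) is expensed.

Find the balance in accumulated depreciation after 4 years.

$20,878

Depreciable base = $34,772 − $8,200 = $26,572.
Sum of the years' digits = 7+6+5+4+3+2+1 = 28.
Year 1: $26,572 × 7/28 = $6,643. Book value $28,129.
Year 2: $26,572 × 6/28 = $5,694. Book value $22,435.
Year 3: $26,572 × 5/28 = $4,745. Book value $17,690.
Year 4: $26,572 × 4/28 = $3,796. Book value $13,894.
Accumulated through year 4 = $34,772 − $13,894 = $20,878.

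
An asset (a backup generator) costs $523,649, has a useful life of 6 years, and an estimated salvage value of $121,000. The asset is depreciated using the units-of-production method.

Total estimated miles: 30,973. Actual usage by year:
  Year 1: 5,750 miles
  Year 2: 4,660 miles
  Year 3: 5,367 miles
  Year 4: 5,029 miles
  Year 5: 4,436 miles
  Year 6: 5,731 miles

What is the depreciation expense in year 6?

Depreciable base = $523,649 − $121,000 = $402,649.
Rate = $402,649 / 30,973 miles = $13 per mile.
Year 1: 5,750 × $13 = $74,750. Book value $448,899.
Year 2: 4,660 × $13 = $60,580. Book value $388,319.
Year 3: 5,367 × $13 = $69,771. Book value $318,548.
Year 4: 5,029 × $13 = $65,377. Book value $253,171.
Year 5: 4,436 × $13 = $57,668. Book value $195,503.
Year 6: 5,731 × $13 = $74,503. Book value $121,000.

$74,503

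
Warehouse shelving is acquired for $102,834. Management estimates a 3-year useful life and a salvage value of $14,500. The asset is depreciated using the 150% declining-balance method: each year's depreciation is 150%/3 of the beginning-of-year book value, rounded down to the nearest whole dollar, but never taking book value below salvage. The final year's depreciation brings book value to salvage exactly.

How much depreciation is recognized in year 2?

Depreciable base = $102,834 − $14,500 = $88,334.
Year 1: ⌊$102,834 × 150%/3⌋ = $51,417. Book value $51,417.
Year 2: ⌊$51,417 × 150%/3⌋ = $25,708. Book value $25,709.

$25,708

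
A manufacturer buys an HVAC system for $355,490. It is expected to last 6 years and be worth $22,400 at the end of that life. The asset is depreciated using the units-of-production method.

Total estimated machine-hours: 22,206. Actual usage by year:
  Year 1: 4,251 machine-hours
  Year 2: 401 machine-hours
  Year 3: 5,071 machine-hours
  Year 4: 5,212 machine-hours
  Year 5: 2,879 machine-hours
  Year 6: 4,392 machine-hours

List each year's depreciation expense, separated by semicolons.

$63,765; $6,015; $76,065; $78,180; $43,185; $65,880

Depreciable base = $355,490 − $22,400 = $333,090.
Rate = $333,090 / 22,206 machine-hours = $15 per machine-hour.
Year 1: 4,251 × $15 = $63,765. Book value $291,725.
Year 2: 401 × $15 = $6,015. Book value $285,710.
Year 3: 5,071 × $15 = $76,065. Book value $209,645.
Year 4: 5,212 × $15 = $78,180. Book value $131,465.
Year 5: 2,879 × $15 = $43,185. Book value $88,280.
Year 6: 4,392 × $15 = $65,880. Book value $22,400.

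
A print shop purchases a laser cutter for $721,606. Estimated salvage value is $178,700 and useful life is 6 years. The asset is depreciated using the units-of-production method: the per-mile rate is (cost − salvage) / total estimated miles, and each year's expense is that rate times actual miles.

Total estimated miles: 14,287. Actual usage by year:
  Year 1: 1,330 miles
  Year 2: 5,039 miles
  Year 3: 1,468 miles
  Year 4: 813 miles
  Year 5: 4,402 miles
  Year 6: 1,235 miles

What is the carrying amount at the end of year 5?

Depreciable base = $721,606 − $178,700 = $542,906.
Rate = $542,906 / 14,287 miles = $38 per mile.
Year 1: 1,330 × $38 = $50,540. Book value $671,066.
Year 2: 5,039 × $38 = $191,482. Book value $479,584.
Year 3: 1,468 × $38 = $55,784. Book value $423,800.
Year 4: 813 × $38 = $30,894. Book value $392,906.
Year 5: 4,402 × $38 = $167,276. Book value $225,630.

$225,630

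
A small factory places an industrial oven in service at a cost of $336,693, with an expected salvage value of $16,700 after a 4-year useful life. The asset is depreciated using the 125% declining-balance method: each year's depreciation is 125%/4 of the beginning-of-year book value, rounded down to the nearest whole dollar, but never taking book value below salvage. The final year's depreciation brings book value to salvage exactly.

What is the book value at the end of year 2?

$159,141

Depreciable base = $336,693 − $16,700 = $319,993.
Year 1: ⌊$336,693 × 125%/4⌋ = $105,216. Book value $231,477.
Year 2: ⌊$231,477 × 125%/4⌋ = $72,336. Book value $159,141.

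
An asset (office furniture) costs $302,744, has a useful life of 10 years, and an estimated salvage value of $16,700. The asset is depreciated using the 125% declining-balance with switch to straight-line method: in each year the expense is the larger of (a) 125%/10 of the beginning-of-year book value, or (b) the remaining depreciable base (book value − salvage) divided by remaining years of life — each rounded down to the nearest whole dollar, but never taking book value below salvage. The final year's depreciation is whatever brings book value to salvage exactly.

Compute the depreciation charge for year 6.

Depreciable base = $302,744 − $16,700 = $286,044.
Year 1: DB = ⌊$302,744 × 125%/10⌋ = $37,843; SL = ⌊$286,044/10⌋ = $28,604 → take DB $37,843. Book value $264,901.
Year 2: DB = ⌊$264,901 × 125%/10⌋ = $33,112; SL = ⌊$248,201/9⌋ = $27,577 → take DB $33,112. Book value $231,789.
Year 3: DB = ⌊$231,789 × 125%/10⌋ = $28,973; SL = ⌊$215,089/8⌋ = $26,886 → take DB $28,973. Book value $202,816.
Year 4: DB = ⌊$202,816 × 125%/10⌋ = $25,352; SL = ⌊$186,116/7⌋ = $26,588 → take SL $26,588. Book value $176,228.
Year 5: DB = ⌊$176,228 × 125%/10⌋ = $22,028; SL = ⌊$159,528/6⌋ = $26,588 → take SL $26,588. Book value $149,640.
Year 6: DB = ⌊$149,640 × 125%/10⌋ = $18,705; SL = ⌊$132,940/5⌋ = $26,588 → take SL $26,588. Book value $123,052.

$26,588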